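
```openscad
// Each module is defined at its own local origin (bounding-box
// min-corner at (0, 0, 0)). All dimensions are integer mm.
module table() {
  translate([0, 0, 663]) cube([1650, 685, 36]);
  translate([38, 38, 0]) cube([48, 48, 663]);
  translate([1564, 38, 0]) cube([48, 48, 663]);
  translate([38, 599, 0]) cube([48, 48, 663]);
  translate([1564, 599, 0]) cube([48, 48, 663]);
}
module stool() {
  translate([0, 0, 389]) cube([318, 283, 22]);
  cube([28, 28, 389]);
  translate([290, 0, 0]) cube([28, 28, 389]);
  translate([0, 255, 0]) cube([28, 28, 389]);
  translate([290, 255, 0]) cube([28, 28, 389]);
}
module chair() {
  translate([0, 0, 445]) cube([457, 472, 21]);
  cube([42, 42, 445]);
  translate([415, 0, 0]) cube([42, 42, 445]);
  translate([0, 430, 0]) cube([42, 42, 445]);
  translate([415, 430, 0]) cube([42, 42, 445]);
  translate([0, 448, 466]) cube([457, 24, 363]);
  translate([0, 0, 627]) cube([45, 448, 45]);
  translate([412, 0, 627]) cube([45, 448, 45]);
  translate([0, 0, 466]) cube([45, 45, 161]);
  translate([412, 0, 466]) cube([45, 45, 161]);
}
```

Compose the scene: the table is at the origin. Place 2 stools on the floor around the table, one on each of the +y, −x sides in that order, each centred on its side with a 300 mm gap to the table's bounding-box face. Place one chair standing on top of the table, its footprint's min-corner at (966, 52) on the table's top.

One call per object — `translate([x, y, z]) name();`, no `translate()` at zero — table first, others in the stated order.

table();
translate([666, 985, 0]) stool();
translate([-618, 201, 0]) stool();
translate([966, 52, 699]) chair();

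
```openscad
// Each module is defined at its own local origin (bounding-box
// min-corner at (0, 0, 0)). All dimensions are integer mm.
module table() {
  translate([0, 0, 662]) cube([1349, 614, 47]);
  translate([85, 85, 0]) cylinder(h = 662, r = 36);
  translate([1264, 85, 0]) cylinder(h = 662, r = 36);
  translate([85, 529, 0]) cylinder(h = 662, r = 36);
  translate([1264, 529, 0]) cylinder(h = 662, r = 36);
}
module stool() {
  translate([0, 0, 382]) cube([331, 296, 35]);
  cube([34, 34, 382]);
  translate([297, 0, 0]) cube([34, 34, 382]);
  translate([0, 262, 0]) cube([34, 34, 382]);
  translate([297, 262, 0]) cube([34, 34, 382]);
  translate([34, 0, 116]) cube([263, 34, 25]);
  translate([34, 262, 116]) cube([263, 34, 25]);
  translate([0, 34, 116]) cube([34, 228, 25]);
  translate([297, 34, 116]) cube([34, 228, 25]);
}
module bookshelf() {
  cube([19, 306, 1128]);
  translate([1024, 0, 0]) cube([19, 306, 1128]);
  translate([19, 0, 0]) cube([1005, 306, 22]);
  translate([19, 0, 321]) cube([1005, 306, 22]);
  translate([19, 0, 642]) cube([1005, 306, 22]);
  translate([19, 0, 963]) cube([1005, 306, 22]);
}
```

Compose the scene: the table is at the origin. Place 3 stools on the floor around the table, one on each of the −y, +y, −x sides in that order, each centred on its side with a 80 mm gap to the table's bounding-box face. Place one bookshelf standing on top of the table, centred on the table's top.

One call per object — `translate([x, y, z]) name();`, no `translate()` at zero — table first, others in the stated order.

table();
translate([509, -376, 0]) stool();
translate([509, 694, 0]) stool();
translate([-411, 159, 0]) stool();
translate([153, 154, 709]) bookshelf();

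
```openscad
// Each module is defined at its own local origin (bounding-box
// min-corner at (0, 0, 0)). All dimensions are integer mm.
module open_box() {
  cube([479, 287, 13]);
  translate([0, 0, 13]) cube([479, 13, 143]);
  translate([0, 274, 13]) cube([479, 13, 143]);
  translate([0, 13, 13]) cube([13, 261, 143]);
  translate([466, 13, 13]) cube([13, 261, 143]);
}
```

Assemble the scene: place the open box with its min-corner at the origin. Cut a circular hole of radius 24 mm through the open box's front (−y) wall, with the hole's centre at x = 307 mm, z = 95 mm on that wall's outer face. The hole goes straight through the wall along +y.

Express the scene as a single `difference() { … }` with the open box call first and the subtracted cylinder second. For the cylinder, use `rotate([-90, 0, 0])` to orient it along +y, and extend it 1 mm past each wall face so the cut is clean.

difference() {
  open_box();
  translate([307, -1, 95]) rotate([-90, 0, 0]) cylinder(h = 15, r = 24);
}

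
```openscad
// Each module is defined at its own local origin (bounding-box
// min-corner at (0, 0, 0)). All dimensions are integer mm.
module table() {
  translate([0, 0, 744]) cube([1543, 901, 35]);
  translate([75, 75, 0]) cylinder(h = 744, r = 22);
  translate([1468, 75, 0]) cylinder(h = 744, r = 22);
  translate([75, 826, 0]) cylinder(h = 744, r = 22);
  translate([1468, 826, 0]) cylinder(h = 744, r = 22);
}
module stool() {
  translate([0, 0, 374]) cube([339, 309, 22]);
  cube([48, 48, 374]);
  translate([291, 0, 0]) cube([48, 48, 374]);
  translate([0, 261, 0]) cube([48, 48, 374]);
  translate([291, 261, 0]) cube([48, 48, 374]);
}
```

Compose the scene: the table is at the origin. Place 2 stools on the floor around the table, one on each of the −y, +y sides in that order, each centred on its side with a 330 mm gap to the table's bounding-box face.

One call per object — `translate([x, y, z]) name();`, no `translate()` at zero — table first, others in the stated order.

table();
translate([602, -639, 0]) stool();
translate([602, 1231, 0]) stool();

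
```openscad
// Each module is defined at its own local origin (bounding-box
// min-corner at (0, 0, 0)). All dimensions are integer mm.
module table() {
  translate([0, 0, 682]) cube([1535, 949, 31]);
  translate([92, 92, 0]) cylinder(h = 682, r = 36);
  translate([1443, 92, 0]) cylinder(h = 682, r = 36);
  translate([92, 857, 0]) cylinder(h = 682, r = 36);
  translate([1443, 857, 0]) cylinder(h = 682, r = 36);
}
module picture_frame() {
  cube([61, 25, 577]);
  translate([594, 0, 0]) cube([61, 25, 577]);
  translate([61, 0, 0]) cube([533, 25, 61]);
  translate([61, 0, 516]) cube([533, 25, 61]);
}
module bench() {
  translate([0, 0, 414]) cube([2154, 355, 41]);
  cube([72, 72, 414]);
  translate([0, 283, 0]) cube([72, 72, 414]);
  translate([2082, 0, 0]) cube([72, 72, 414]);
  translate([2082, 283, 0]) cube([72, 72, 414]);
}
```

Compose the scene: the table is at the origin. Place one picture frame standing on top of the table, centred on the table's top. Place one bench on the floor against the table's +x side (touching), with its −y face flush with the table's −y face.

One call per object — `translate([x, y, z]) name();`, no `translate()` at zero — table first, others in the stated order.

table();
translate([440, 462, 713]) picture_frame();
translate([1535, 0, 0]) bench();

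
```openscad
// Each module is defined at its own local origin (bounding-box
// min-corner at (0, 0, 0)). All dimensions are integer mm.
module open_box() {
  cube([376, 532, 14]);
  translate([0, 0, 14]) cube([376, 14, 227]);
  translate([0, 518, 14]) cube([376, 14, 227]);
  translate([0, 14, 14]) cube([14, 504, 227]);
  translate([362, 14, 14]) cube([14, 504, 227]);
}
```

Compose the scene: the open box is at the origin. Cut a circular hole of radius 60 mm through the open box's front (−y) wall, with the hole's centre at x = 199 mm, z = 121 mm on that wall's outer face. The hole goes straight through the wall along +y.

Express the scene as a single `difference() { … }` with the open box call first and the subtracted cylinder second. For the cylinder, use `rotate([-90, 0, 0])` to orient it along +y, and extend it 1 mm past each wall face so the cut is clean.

difference() {
  open_box();
  translate([199, -1, 121]) rotate([-90, 0, 0]) cylinder(h = 16, r = 60);
}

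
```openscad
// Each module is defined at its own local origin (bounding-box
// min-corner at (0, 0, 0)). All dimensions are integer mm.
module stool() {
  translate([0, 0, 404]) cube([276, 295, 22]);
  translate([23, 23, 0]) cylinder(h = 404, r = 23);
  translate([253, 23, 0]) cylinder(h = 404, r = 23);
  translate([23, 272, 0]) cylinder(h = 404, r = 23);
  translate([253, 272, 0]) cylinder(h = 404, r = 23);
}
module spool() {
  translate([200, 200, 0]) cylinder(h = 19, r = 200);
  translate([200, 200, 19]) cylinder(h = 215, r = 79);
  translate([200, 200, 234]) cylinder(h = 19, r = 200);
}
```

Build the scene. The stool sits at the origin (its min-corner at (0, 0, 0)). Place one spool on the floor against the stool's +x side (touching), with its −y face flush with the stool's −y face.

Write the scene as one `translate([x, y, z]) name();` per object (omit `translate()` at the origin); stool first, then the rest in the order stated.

stool();
translate([276, 0, 0]) spool();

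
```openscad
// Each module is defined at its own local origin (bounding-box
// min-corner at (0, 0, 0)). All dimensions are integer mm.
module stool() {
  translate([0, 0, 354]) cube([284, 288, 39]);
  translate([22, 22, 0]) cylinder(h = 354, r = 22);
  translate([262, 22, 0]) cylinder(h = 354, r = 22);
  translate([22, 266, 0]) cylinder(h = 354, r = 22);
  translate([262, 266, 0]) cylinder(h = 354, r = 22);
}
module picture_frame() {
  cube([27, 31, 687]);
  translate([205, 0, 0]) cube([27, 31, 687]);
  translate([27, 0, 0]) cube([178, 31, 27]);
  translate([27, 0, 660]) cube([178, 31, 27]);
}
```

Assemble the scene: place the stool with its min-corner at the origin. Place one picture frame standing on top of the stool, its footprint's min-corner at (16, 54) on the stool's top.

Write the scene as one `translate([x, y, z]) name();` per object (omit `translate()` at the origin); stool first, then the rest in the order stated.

stool();
translate([16, 54, 393]) picture_frame();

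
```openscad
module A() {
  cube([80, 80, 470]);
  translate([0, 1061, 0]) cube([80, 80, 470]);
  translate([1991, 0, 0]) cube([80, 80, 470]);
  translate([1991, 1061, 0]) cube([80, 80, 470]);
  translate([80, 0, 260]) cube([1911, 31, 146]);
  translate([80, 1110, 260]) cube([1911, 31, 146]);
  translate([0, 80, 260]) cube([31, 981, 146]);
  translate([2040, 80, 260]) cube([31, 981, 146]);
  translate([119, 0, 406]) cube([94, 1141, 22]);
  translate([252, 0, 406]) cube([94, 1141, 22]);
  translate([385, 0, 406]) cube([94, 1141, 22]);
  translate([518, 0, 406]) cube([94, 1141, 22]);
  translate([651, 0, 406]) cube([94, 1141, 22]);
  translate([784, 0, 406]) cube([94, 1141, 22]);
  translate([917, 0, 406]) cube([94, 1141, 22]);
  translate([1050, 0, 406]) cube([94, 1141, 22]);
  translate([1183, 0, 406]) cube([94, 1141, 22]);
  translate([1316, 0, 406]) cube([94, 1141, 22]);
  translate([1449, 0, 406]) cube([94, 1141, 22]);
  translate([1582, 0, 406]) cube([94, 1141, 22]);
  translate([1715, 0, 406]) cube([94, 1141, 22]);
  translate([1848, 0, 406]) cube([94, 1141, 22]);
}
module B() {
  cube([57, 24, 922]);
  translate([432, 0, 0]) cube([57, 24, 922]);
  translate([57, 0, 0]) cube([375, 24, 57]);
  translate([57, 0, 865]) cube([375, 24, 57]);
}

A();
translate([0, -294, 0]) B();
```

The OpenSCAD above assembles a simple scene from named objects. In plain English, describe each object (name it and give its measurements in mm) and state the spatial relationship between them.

A is a bed frame 2071 mm long (x) by 1141 mm wide (y). Four 80×80 mm corner posts, 470 mm tall, at the corners of the footprint. Four rails of 31 mm thickness and 146 mm height run between adjacent posts with their undersides at z = 260 mm, their outer faces flush with the outside of the frame (the two x-running rails run between the posts' inner faces; the two y-running rails run between the posts' inner faces). 14 slats, each 94 mm wide (x) and 22 mm thick, lie across the top of the two x-running rails, running the full 1141 mm width of the frame in y; the slats are evenly spaced along x between the inner faces of the end posts with equal gaps (rounded down to the nearest mm) at the −x end and between each pair — any rounding remainder accumulates at the +x end.

B is a rectangular picture frame lying in the x–z plane (depth along y). The opening is 375 mm wide (x) by 808 mm tall (z), surrounded by a border 57 mm wide on all four sides. The frame is 24 mm deep and is made of two full-height vertical stiles with two horizontal rails fitted between them.

The picture frame is on the floor beside the bed frame on its −y side.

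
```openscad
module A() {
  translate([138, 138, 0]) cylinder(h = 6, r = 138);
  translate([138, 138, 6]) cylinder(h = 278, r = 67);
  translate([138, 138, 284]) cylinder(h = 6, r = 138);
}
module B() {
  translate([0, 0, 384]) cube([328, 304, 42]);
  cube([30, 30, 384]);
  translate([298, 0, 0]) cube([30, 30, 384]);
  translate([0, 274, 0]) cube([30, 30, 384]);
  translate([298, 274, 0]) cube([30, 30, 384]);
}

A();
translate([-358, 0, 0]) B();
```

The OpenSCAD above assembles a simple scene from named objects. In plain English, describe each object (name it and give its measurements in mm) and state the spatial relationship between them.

A is a spool: two coaxial disc flanges of radius 138 mm and thickness 6 mm, joined by a core cylinder of radius 67 mm and height 278 mm. The lower flange rests on z = 0 and the three cylinders share a vertical axis.

B is a four-legged stool. The seat is a 328×304×42 mm slab whose top surface is at z = 426 mm; four square legs, each 30×30 mm in cross-section, run from the floor (z = 0) to the underside of the seat, each flush with a corner of the seat.

The stool is on the floor beside the spool on its −x side.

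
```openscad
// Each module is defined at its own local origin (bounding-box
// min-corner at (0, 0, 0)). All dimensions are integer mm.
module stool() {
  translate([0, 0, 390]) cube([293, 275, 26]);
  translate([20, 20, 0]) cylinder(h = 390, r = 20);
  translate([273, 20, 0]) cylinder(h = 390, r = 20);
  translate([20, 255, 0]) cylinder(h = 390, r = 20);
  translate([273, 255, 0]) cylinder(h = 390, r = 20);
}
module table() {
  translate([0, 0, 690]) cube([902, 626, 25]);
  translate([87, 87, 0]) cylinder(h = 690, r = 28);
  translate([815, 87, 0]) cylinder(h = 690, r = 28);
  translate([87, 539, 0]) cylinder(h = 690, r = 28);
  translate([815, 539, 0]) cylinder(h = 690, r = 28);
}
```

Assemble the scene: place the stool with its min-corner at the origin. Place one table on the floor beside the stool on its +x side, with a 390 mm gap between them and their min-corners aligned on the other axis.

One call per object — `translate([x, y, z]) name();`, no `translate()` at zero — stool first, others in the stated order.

stool();
translate([683, 0, 0]) table();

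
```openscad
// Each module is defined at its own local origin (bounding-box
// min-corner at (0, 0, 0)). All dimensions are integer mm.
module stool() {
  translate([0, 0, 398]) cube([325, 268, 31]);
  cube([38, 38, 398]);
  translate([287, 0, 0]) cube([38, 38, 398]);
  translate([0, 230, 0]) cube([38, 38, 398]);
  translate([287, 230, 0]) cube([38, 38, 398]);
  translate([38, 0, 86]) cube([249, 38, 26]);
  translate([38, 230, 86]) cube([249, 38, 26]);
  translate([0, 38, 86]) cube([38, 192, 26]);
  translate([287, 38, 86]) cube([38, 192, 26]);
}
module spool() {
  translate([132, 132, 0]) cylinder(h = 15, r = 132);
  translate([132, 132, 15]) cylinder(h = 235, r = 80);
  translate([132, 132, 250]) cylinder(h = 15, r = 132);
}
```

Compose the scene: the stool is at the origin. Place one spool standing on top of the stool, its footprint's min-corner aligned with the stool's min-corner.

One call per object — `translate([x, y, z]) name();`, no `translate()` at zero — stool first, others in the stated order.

stool();
translate([0, 0, 429]) spool();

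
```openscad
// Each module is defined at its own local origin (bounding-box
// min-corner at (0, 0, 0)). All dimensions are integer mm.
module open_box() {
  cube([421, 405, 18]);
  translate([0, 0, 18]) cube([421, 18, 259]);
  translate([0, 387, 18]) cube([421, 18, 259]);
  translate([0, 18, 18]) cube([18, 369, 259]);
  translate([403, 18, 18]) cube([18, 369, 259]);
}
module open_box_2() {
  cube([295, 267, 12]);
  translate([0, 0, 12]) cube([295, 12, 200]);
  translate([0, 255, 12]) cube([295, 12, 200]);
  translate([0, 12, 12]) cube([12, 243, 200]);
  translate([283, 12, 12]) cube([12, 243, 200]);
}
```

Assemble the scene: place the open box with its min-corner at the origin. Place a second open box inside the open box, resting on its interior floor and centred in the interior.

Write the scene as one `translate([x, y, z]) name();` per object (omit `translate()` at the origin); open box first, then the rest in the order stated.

open_box();
translate([63, 69, 18]) open_box_2();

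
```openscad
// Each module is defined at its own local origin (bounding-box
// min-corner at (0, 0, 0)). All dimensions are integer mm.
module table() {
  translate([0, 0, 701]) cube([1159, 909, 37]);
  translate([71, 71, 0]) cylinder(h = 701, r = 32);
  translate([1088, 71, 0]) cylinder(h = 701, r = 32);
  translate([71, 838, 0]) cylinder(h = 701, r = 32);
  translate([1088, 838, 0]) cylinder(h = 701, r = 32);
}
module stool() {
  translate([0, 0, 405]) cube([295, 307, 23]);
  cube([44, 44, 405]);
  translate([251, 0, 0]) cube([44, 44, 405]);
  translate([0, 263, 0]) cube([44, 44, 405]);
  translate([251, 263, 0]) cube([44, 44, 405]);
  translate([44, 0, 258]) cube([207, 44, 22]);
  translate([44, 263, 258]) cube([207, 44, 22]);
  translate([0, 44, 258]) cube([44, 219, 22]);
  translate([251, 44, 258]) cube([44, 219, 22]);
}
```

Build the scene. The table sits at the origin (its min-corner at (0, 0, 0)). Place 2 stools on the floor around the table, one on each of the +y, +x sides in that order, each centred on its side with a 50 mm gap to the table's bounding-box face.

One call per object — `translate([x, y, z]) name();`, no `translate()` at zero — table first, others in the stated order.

table();
translate([432, 959, 0]) stool();
translate([1209, 301, 0]) stool();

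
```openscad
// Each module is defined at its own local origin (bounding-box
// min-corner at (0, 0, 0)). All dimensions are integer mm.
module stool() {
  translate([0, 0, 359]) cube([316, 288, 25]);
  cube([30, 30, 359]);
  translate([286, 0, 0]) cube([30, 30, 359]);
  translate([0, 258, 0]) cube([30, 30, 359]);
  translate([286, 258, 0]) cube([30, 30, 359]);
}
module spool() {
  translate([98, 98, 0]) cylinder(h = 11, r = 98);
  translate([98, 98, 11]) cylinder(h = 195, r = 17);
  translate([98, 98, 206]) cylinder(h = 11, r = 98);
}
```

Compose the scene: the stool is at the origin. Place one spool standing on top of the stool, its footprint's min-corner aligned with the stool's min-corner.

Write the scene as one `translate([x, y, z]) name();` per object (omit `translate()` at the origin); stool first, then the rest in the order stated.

stool();
translate([0, 0, 384]) spool();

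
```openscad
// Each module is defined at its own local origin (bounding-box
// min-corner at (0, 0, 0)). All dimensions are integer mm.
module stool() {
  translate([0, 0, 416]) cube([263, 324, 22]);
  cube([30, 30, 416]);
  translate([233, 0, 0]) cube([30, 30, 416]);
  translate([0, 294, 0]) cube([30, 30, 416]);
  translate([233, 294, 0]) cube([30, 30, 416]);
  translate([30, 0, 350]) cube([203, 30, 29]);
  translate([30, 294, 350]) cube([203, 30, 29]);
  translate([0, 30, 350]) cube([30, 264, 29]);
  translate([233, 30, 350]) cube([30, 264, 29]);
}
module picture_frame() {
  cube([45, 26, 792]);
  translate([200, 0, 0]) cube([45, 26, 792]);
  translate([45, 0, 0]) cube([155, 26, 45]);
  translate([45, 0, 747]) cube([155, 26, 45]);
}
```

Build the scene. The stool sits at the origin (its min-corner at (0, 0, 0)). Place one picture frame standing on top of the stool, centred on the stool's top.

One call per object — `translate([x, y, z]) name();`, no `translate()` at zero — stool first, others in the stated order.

stool();
translate([9, 149, 438]) picture_frame();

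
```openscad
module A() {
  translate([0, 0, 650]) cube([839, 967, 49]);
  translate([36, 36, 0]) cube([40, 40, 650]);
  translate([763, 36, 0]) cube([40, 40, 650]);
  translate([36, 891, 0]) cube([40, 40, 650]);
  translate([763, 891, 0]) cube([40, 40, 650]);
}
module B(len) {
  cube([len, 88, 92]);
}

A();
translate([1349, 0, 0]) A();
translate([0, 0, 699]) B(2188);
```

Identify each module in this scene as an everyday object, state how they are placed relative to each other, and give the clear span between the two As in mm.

A is a table. B is a beam. A beam spans the tops of two tables. The clear span between the two tables is 510 mm.

Second table starts at x = 1349; first ends at x = 839; clear span = 1349 − 839 = 510 mm.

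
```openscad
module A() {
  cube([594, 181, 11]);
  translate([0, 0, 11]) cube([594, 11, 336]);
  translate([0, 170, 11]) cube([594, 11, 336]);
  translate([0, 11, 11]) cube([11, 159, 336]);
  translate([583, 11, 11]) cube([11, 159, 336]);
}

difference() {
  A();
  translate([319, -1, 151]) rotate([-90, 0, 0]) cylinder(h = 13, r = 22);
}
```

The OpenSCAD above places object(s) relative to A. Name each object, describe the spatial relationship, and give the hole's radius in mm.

A is an open box. The open box has a circular hole through its front wall. The hole's radius is 22 mm.

The subtracted cylinder has r = 22 mm.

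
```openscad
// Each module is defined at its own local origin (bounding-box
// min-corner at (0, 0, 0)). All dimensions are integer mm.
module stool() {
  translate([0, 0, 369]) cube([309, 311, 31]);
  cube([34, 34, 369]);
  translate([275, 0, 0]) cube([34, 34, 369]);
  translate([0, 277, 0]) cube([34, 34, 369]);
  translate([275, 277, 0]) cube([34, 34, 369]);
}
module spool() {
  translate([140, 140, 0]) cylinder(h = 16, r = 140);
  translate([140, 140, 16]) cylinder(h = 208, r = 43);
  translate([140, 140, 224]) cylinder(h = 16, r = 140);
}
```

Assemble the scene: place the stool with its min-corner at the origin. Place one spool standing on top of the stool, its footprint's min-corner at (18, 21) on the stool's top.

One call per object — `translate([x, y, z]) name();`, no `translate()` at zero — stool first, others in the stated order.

stool();
translate([18, 21, 400]) spool();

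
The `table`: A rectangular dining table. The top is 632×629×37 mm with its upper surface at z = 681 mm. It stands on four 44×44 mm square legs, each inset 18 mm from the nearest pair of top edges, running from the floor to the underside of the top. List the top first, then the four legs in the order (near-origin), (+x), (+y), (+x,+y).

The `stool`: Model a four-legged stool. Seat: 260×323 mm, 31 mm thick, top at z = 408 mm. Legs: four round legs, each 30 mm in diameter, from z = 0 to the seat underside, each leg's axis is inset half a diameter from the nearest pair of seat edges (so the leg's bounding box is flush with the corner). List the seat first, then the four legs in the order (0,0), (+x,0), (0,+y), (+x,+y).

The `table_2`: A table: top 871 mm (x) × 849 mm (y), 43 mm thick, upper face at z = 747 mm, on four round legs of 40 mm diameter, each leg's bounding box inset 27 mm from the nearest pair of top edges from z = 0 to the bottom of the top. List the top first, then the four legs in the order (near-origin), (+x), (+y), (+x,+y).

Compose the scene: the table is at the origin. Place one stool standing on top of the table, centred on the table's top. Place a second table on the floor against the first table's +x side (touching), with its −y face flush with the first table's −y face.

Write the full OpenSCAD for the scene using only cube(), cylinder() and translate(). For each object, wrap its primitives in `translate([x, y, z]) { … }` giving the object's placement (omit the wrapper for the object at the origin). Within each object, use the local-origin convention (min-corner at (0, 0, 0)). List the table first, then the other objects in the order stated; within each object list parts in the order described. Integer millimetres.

translate([0, 0, 644]) cube([632, 629, 37]);
translate([18, 18, 0]) cube([44, 44, 644]);
translate([570, 18, 0]) cube([44, 44, 644]);
translate([18, 567, 0]) cube([44, 44, 644]);
translate([570, 567, 0]) cube([44, 44, 644]);
translate([186, 153, 681]) {
  translate([0, 0, 377]) cube([260, 323, 31]);
  translate([15, 15, 0]) cylinder(h = 377, r = 15);
  translate([245, 15, 0]) cylinder(h = 377, r = 15);
  translate([15, 308, 0]) cylinder(h = 377, r = 15);
  translate([245, 308, 0]) cylinder(h = 377, r = 15);
}
translate([632, 0, 0]) {
  translate([0, 0, 704]) cube([871, 849, 43]);
  translate([47, 47, 0]) cylinder(h = 704, r = 20);
  translate([824, 47, 0]) cylinder(h = 704, r = 20);
  translate([47, 802, 0]) cylinder(h = 704, r = 20);
  translate([824, 802, 0]) cylinder(h = 704, r = 20);
}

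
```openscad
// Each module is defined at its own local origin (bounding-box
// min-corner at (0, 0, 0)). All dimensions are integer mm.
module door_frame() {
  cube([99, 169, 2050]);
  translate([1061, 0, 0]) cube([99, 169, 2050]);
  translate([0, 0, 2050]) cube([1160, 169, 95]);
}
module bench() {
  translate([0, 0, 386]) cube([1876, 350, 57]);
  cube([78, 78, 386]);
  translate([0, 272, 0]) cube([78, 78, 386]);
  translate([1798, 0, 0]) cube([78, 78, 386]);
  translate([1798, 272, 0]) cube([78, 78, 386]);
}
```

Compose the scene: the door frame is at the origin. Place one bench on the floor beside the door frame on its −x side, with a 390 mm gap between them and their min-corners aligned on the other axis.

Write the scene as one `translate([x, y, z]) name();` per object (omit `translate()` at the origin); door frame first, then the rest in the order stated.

door_frame();
translate([-2266, 0, 0]) bench();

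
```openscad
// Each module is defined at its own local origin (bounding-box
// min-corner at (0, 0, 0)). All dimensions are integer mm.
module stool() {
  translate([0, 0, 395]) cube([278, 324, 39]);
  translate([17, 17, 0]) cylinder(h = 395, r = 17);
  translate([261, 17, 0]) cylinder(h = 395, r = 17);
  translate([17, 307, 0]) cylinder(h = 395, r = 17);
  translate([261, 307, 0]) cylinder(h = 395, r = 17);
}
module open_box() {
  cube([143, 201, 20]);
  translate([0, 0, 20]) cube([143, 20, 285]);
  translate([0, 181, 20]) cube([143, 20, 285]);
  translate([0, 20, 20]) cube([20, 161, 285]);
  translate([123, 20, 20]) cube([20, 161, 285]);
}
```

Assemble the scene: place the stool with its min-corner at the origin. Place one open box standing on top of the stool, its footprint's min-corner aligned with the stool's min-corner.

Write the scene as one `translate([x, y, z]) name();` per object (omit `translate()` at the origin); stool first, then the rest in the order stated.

stool();
translate([0, 0, 434]) open_box();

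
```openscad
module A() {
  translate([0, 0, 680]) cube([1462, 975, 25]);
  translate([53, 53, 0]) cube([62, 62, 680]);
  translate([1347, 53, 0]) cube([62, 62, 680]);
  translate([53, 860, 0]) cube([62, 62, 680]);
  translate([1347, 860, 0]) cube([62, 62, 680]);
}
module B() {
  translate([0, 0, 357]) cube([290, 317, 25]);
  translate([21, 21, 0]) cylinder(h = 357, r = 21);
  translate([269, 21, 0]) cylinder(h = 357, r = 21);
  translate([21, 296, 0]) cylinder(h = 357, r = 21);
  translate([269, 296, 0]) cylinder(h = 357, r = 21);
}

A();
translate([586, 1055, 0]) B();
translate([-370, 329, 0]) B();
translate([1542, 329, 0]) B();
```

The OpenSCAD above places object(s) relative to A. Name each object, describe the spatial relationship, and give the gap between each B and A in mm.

A is a table. B is a stool. Three stools sit around the table at the +y, −x, +x sides. The gap between each stool and the table is 80 mm.

Each stool's nearest face is 80 mm from the table's bounding box.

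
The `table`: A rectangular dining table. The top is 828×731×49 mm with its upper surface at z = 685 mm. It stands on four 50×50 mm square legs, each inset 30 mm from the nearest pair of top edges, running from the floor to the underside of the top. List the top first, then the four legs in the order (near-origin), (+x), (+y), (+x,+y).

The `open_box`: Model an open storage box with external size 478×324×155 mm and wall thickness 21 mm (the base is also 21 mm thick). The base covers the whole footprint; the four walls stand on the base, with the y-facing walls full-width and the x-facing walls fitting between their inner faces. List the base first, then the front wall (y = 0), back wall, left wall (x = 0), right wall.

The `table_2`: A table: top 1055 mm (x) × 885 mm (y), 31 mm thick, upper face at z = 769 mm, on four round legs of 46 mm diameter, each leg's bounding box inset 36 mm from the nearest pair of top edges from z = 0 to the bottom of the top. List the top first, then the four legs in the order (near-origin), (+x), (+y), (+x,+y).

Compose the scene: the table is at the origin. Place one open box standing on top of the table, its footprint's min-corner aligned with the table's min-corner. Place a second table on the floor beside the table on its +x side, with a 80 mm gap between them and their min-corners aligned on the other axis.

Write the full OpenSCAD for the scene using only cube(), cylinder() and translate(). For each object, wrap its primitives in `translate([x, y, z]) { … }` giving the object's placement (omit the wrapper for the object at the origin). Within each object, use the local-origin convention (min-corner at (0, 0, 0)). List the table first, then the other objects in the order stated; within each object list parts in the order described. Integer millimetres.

translate([0, 0, 636]) cube([828, 731, 49]);
translate([30, 30, 0]) cube([50, 50, 636]);
translate([748, 30, 0]) cube([50, 50, 636]);
translate([30, 651, 0]) cube([50, 50, 636]);
translate([748, 651, 0]) cube([50, 50, 636]);
translate([0, 0, 685]) {
  cube([478, 324, 21]);
  translate([0, 0, 21]) cube([478, 21, 134]);
  translate([0, 303, 21]) cube([478, 21, 134]);
  translate([0, 21, 21]) cube([21, 282, 134]);
  translate([457, 21, 21]) cube([21, 282, 134]);
}
translate([908, 0, 0]) {
  translate([0, 0, 738]) cube([1055, 885, 31]);
  translate([59, 59, 0]) cylinder(h = 738, r = 23);
  translate([996, 59, 0]) cylinder(h = 738, r = 23);
  translate([59, 826, 0]) cylinder(h = 738, r = 23);
  translate([996, 826, 0]) cylinder(h = 738, r = 23);
}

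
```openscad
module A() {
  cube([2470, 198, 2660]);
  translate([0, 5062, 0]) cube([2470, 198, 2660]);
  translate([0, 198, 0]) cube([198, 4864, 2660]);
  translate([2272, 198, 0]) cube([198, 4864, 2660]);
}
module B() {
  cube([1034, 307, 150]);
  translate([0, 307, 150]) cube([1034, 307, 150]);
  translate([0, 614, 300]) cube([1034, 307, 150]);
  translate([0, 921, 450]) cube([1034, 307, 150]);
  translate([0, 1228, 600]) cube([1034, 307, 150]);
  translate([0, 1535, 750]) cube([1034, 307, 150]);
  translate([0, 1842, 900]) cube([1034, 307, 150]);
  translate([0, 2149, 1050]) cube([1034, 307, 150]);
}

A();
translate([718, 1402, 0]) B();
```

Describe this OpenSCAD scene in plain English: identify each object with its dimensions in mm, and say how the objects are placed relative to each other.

A is a box-shaped house frame (walls only): outside footprint 2470×5260 mm, wall height 2660 mm, wall thickness 198 mm. The two y-facing walls run the full x-width; the two x-facing walls fit between the inner faces of the y-facing walls.

B is a straight staircase of 8 solid steps. Each step is 1034 mm wide (x), 307 mm deep (y, the going) and 150 mm tall (the rise). The first step rests on the floor; each subsequent step sits one going further in +y and one rise higher in +z, directly behind and above the previous step with no overlap.

The staircase sits inside the house frame, centred.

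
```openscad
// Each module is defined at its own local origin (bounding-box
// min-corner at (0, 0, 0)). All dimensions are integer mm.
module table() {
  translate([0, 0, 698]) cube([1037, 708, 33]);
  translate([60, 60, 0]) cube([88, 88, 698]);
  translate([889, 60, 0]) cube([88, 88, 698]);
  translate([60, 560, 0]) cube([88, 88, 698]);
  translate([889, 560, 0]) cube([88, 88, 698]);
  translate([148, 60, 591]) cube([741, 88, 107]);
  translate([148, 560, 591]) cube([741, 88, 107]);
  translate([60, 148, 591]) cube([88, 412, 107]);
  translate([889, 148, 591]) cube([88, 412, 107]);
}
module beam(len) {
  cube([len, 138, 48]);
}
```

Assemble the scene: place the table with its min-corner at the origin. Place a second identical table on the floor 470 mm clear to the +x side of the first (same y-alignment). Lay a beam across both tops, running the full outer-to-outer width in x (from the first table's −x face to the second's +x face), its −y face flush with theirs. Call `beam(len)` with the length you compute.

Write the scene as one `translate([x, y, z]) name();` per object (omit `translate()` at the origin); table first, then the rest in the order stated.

table();
translate([1507, 0, 0]) table();
translate([0, 0, 731]) beam(2544);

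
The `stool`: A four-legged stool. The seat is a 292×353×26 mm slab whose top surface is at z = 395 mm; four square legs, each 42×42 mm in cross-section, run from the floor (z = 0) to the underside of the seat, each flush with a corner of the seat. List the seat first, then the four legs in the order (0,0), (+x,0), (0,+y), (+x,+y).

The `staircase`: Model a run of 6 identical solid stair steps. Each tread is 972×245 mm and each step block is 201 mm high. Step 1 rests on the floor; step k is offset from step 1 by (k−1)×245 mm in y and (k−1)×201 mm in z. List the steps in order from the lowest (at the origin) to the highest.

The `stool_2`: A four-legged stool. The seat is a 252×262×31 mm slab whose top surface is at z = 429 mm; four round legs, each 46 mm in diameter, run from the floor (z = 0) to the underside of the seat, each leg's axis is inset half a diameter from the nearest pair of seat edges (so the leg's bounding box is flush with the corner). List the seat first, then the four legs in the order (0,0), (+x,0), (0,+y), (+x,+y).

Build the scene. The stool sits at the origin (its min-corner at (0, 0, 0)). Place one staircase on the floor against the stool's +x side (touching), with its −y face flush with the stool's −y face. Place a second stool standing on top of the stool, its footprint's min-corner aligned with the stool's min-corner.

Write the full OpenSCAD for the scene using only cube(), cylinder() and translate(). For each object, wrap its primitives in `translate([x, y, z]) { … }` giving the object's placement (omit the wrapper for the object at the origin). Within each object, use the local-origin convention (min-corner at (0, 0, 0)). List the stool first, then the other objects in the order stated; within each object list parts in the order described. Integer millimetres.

translate([0, 0, 369]) cube([292, 353, 26]);
cube([42, 42, 369]);
translate([250, 0, 0]) cube([42, 42, 369]);
translate([0, 311, 0]) cube([42, 42, 369]);
translate([250, 311, 0]) cube([42, 42, 369]);
translate([292, 0, 0]) {
  cube([972, 245, 201]);
  translate([0, 245, 201]) cube([972, 245, 201]);
  translate([0, 490, 402]) cube([972, 245, 201]);
  translate([0, 735, 603]) cube([972, 245, 201]);
  translate([0, 980, 804]) cube([972, 245, 201]);
  translate([0, 1225, 1005]) cube([972, 245, 201]);
}
translate([0, 0, 395]) {
  translate([0, 0, 398]) cube([252, 262, 31]);
  translate([23, 23, 0]) cylinder(h = 398, r = 23);
  translate([229, 23, 0]) cylinder(h = 398, r = 23);
  translate([23, 239, 0]) cylinder(h = 398, r = 23);
  translate([229, 239, 0]) cylinder(h = 398, r = 23);
}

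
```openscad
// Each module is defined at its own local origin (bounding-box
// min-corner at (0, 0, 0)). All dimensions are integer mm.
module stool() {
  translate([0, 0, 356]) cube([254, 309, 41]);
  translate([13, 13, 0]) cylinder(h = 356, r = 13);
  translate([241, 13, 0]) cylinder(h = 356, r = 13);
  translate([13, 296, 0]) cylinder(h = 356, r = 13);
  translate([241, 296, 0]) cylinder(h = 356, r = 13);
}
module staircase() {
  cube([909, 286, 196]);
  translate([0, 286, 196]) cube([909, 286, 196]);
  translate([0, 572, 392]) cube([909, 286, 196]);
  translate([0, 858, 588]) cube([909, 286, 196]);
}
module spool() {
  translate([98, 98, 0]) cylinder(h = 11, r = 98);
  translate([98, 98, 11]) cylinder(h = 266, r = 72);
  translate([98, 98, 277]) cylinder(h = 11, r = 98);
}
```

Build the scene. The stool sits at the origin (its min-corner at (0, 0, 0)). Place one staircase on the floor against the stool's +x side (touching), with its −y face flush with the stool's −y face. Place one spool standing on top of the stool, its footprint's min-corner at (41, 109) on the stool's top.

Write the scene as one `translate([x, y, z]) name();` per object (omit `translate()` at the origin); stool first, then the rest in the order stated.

stool();
translate([254, 0, 0]) staircase();
translate([41, 109, 397]) spool();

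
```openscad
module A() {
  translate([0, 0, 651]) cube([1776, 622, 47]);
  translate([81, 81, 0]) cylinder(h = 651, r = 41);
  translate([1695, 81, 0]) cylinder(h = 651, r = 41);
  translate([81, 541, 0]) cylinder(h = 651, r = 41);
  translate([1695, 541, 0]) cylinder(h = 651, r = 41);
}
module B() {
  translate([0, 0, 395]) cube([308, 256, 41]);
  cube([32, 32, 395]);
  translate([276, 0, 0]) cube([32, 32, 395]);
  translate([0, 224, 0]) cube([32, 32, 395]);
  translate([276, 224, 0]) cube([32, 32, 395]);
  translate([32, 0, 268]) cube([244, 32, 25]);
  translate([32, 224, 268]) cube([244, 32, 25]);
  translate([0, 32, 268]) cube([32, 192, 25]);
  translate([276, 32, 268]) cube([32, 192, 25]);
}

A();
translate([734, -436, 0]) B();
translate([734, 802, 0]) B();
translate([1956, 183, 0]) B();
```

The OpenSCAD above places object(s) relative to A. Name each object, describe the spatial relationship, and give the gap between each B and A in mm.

A is a table. B is a stool. Three stools sit around the table at the −y, +y, +x sides. The gap between each stool and the table is 180 mm.

Each stool's nearest face is 180 mm from the table's bounding box.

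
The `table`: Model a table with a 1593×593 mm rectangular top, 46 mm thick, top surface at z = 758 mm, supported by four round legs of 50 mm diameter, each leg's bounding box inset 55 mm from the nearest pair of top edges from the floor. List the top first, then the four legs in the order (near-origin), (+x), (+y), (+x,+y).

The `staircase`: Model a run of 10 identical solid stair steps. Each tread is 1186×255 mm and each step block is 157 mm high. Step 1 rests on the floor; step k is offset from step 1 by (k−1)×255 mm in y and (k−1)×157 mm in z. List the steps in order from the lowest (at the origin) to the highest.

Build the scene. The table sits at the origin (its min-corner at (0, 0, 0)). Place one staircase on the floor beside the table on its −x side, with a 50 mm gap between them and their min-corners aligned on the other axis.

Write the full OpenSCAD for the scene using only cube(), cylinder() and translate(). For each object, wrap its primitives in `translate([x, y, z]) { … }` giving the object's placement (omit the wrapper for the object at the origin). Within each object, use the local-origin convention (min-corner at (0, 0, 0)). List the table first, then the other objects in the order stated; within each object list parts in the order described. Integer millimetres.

translate([0, 0, 712]) cube([1593, 593, 46]);
translate([80, 80, 0]) cylinder(h = 712, r = 25);
translate([1513, 80, 0]) cylinder(h = 712, r = 25);
translate([80, 513, 0]) cylinder(h = 712, r = 25);
translate([1513, 513, 0]) cylinder(h = 712, r = 25);
translate([-1236, 0, 0]) {
  cube([1186, 255, 157]);
  translate([0, 255, 157]) cube([1186, 255, 157]);
  translate([0, 510, 314]) cube([1186, 255, 157]);
  translate([0, 765, 471]) cube([1186, 255, 157]);
  translate([0, 1020, 628]) cube([1186, 255, 157]);
  translate([0, 1275, 785]) cube([1186, 255, 157]);
  translate([0, 1530, 942]) cube([1186, 255, 157]);
  translate([0, 1785, 1099]) cube([1186, 255, 157]);
  translate([0, 2040, 1256]) cube([1186, 255, 157]);
  translate([0, 2295, 1413]) cube([1186, 255, 157]);
}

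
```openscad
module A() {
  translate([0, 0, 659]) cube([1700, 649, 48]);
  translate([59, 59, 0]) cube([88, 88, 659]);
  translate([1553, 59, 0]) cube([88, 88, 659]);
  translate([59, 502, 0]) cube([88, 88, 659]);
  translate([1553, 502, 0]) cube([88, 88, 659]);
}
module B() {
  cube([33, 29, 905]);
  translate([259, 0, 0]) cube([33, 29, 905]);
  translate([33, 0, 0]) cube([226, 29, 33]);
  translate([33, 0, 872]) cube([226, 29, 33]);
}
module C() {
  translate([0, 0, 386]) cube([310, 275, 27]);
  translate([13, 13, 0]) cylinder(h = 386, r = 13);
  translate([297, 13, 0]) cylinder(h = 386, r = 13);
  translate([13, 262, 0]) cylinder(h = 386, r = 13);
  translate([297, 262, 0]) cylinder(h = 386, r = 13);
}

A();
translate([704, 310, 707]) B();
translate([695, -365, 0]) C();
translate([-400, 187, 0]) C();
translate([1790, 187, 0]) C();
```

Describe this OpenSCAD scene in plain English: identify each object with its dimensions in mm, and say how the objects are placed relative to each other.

A is a table: top 1700 mm (x) × 649 mm (y), 48 mm thick, upper face at z = 707 mm, on four 88×88 mm square legs, each inset 59 mm from the nearest pair of top edges, running from z = 0 to the bottom of the top.

B is a rectangular picture frame lying in the x–z plane (depth along y). The opening is 226 mm wide (x) by 839 mm tall (z), surrounded by a border 33 mm wide on all four sides. The frame is 29 mm deep and is made of two full-height vertical stiles with two horizontal rails fitted between them.

C is a simple wooden stool: a rectangular seat 310 mm (x) by 275 mm (y), 27 mm thick, top face at z = 413 mm, on four round legs, each 26 mm in diameter. The legs rest on z = 0, each leg's axis is inset half a diameter from the nearest pair of seat edges (so the leg's bounding box is flush with the corner).

The picture frame is on top of the table, centred. Three stools sit around the table at the −y, −x, +x sides.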